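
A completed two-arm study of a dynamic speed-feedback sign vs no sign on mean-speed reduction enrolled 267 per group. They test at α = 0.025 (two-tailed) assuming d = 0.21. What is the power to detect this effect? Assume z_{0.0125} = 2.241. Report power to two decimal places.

For two equal groups, power = Φ(d·√(n/2) − z_{α/2}).
d·√(n/2) = 0.21 × √(267/2) = 0.21 × 11.554 = 2.426.
z_β = 2.426 − 2.241 = 0.185.
Power = Φ(0.185) = 0.574.

power ≈ 0.57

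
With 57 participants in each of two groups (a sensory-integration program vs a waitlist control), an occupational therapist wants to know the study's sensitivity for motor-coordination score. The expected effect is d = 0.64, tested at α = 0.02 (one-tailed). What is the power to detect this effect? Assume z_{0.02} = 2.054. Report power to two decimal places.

For two equal groups, power = Φ(d·√(n/2) − z_{α}).
d·√(n/2) = 0.64 × √(57/2) = 0.64 × 5.339 = 3.417.
z_β = 3.417 − 2.054 = 1.363.
Power = Φ(1.363) = 0.914.

power ≈ 0.91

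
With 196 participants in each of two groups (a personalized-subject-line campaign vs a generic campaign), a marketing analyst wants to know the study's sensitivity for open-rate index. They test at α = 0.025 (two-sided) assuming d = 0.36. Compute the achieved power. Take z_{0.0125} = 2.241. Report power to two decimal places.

For two equal groups, power = Φ(d·√(n/2) − z_{α/2}).
d·√(n/2) = 0.36 × √(196/2) = 0.36 × 9.899 = 3.564.
z_β = 3.564 − 2.241 = 1.323.
Power = Φ(1.323) = 0.907.

power ≈ 0.91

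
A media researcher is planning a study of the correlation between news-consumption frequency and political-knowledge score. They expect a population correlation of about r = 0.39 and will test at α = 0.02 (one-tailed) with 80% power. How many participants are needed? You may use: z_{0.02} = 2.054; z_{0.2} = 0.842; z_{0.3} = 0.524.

n = 53

Fisher's z: C = ½·ln((1+r)/(1−r)) = ½·ln(2.2787) = 0.4118.
n = ((z_{α} + z_β)/C)² + 3.
(2.054 + 0.842) / 0.4118 = 2.896 / 0.4118 = 7.033.
n = 7.033² + 3 = 49.46 + 3 = 52.5.
Round up.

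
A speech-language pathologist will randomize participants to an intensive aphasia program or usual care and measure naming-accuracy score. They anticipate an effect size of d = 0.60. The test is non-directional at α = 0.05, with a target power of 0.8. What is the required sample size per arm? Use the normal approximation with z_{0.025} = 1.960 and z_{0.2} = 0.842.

For two independent groups with equal n: n = 2·((z_{α/2} + z_β) / d)².
z_{α/2} + z_β = 1.960 + 0.842 = 2.802.
n = 2 × (2.802 / 0.60)² = 2 × 4.670² = 2 × 21.81 = 43.6.
Round up to the next whole participant.

n = 44 per group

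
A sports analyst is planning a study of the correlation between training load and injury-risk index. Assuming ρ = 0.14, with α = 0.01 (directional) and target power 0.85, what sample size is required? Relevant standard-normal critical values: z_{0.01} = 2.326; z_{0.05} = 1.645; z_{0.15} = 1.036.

Fisher's z: C = ½·ln((1+r)/(1−r)) = ½·ln(1.3256) = 0.1409.
n = ((z_{α} + z_β)/C)² + 3.
(2.326 + 1.036) / 0.1409 = 3.362 / 0.1409 = 23.861.
n = 23.861² + 3 = 569.34 + 3 = 572.3.
Round up.

n = 573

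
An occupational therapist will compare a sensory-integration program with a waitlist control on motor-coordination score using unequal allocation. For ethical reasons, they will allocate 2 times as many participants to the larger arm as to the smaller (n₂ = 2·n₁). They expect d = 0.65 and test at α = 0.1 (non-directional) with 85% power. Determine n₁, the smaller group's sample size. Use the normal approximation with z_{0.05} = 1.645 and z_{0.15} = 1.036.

With allocation ratio k = n₂/n₁ = 2, Var(x̄₁−x̄₂) = σ²(1/n₁ + 1/(k·n₁)) = σ²·(k+1)/(k·n₁).
So n₁ = (1 + 1/k)·((z_{α/2} + z_β)/d)² = 1.500 × (2.681/0.65)².
n₁ = 1.500 × 17.01 = 25.5.
Round up: n₁ = 26, giving n₂ = 2 × 26 = 52.

n₁ = 26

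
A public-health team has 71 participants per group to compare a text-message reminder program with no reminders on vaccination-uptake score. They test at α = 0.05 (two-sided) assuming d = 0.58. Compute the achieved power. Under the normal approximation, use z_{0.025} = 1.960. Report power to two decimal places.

For two equal groups, power = Φ(d·√(n/2) − z_{α/2}).
d·√(n/2) = 0.58 × √(71/2) = 0.58 × 5.958 = 3.456.
z_β = 3.456 − 1.960 = 1.496.
Power = Φ(1.496) = 0.933.

power ≈ 0.93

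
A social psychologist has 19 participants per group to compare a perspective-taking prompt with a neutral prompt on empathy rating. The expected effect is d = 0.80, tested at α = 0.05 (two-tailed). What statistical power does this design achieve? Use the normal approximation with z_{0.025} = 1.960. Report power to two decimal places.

For two equal groups, power = Φ(d·√(n/2) − z_{α/2}).
d·√(n/2) = 0.80 × √(19/2) = 0.80 × 3.082 = 2.466.
z_β = 2.466 − 1.960 = 0.506.
Power = Φ(0.506) = 0.693.

power ≈ 0.69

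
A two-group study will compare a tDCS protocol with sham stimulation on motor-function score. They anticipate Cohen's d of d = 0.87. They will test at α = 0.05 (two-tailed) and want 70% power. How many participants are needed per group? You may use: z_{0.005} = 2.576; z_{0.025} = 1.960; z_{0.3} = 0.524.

For two independent groups with equal n: n = 2·((z_{α/2} + z_β) / d)².
z_{α/2} + z_β = 1.960 + 0.524 = 2.484.
n = 2 × (2.484 / 0.87)² = 2 × 2.855² = 2 × 8.15 = 16.3.
Round up to the next whole participant.

n = 17 per group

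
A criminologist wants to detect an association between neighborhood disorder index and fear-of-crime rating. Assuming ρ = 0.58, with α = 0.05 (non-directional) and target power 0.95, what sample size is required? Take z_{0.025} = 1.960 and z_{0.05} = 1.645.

Fisher's z: C = ½·ln((1+r)/(1−r)) = ½·ln(3.7619) = 0.6625.
n = ((z_{α/2} + z_β)/C)² + 3.
(1.960 + 1.645) / 0.6625 = 3.605 / 0.6625 = 5.442.
n = 5.442² + 3 = 29.61 + 3 = 32.6.
Round up.

n = 33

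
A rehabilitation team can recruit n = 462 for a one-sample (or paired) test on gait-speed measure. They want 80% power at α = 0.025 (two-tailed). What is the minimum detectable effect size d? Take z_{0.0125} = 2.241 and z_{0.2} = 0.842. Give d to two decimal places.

d_min ≈ 0.14

For a single sample (or paired design) of n = 462: d_min = (z_{α/2} + z_β)/√n.
z-sum = 2.241 + 0.842 = 3.083.
d_min = 3.083 / √462 = 3.083 / 21.494 = 0.143.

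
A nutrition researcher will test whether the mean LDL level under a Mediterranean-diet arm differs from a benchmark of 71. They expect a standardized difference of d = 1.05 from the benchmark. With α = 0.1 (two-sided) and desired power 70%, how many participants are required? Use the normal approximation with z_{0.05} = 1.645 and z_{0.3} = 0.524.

For a one-sample test: n = ((z_{α/2} + z_β) / d)².
z_{α/2} + z_β = 1.645 + 0.524 = 2.169.
n = (2.169 / 1.05)² = 2.066² = 4.27.
Round up.

n = 5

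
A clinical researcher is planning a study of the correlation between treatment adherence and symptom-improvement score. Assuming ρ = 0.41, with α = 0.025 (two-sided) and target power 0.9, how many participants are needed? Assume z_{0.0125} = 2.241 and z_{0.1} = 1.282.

Fisher's z: C = ½·ln((1+r)/(1−r)) = ½·ln(2.3898) = 0.4356.
n = ((z_{α/2} + z_β)/C)² + 3.
(2.241 + 1.282) / 0.4356 = 3.523 / 0.4356 = 8.088.
n = 8.088² + 3 = 65.41 + 3 = 68.4.
Round up.

n = 69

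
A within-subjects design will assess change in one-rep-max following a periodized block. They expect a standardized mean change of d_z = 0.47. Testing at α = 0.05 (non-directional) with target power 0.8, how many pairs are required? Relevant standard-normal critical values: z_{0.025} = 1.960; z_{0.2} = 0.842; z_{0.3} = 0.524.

For a paired (one-sample on differences) test: n = ((z_{α/2} + z_β) / d)².
z_{α/2} + z_β = 1.960 + 0.842 = 2.802.
n = (2.802 / 0.47)² = 5.962² = 35.54.
Round up.

n = 36 pairs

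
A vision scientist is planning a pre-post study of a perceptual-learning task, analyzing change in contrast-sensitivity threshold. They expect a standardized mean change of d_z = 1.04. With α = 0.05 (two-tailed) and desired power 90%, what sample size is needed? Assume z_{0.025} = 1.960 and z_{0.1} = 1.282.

For a paired (one-sample on differences) test: n = ((z_{α/2} + z_β) / d)².
z_{α/2} + z_β = 1.960 + 1.282 = 3.242.
n = (3.242 / 1.04)² = 3.117² = 9.72.
Round up.

n = 10 pairs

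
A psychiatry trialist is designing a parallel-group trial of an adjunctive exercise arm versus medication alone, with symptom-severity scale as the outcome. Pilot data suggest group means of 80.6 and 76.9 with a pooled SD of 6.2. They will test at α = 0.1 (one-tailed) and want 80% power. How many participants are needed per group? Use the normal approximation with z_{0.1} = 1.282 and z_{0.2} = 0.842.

n = 26 per group

Cohen's d = |M₁ − M₂| / SD_pooled = |80.6 − 76.9| / 6.2 = 3.7 / 6.2 = 0.597.
For two independent groups with equal n: n = 2·((z_{α} + z_β) / d)².
z_{α} + z_β = 1.282 + 0.842 = 2.124.
n = 2 × (2.124 / 0.597)² = 2 × 3.558² = 2 × 12.66 = 25.3.
Round up to the next whole participant.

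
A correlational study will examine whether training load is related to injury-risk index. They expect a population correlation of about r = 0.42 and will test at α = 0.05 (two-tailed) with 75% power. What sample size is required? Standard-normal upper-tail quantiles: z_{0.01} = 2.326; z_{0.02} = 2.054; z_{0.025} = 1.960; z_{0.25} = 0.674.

n = 38

Fisher's z: C = ½·ln((1+r)/(1−r)) = ½·ln(2.4483) = 0.4477.
n = ((z_{α/2} + z_β)/C)² + 3.
(1.960 + 0.674) / 0.4477 = 2.634 / 0.4477 = 5.883.
n = 5.883² + 3 = 34.61 + 3 = 37.6.
Round up.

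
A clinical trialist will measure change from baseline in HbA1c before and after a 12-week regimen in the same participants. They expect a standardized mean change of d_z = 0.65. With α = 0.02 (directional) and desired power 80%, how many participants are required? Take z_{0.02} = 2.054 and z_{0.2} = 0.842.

n = 20 pairs

For a paired (one-sample on differences) test: n = ((z_{α} + z_β) / d)².
z_{α} + z_β = 2.054 + 0.842 = 2.896.
n = (2.896 / 0.65)² = 4.455² = 19.85.
Round up.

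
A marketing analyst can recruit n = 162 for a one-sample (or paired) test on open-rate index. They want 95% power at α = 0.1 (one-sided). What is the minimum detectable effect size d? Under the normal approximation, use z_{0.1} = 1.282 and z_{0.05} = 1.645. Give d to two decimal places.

d_min ≈ 0.23

For a single sample (or paired design) of n = 162: d_min = (z_{α} + z_β)/√n.
z-sum = 1.282 + 1.645 = 2.927.
d_min = 2.927 / √162 = 2.927 / 12.728 = 0.230.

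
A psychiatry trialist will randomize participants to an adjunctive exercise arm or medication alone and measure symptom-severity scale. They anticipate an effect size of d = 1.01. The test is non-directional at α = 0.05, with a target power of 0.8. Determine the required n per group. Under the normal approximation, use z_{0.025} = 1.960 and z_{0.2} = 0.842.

n = 16 per group

For two independent groups with equal n: n = 2·((z_{α/2} + z_β) / d)².
z_{α/2} + z_β = 1.960 + 0.842 = 2.802.
n = 2 × (2.802 / 1.01)² = 2 × 2.774² = 2 × 7.70 = 15.4.
Round up to the next whole participant.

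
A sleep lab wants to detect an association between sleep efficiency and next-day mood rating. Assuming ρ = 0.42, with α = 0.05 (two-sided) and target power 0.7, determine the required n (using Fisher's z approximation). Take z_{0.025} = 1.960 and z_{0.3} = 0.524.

Fisher's z: C = ½·ln((1+r)/(1−r)) = ½·ln(2.4483) = 0.4477.
n = ((z_{α/2} + z_β)/C)² + 3.
(1.960 + 0.524) / 0.4477 = 2.484 / 0.4477 = 5.548.
n = 5.548² + 3 = 30.78 + 3 = 33.8.
Round up.

n = 34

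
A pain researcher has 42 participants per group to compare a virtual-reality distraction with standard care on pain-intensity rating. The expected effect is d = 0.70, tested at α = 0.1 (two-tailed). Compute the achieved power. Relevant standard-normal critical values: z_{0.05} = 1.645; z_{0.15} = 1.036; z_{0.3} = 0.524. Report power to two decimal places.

power ≈ 0.94

For two equal groups, power = Φ(d·√(n/2) − z_{α/2}).
d·√(n/2) = 0.70 × √(42/2) = 0.70 × 4.583 = 3.208.
z_β = 3.208 − 1.645 = 1.563.
Power = Φ(1.563) = 0.941.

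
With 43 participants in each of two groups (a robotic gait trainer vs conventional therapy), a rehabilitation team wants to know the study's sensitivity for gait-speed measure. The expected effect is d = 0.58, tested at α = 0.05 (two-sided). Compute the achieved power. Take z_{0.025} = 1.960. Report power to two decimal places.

For two equal groups, power = Φ(d·√(n/2) − z_{α/2}).
d·√(n/2) = 0.58 × √(43/2) = 0.58 × 4.637 = 2.689.
z_β = 2.689 − 1.960 = 0.729.
Power = Φ(0.729) = 0.767.

power ≈ 0.77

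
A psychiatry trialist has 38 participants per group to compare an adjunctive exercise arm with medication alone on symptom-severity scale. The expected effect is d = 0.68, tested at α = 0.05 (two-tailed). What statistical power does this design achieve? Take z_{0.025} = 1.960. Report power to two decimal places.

power ≈ 0.84

For two equal groups, power = Φ(d·√(n/2) − z_{α/2}).
d·√(n/2) = 0.68 × √(38/2) = 0.68 × 4.359 = 2.964.
z_β = 2.964 − 1.960 = 1.004.
Power = Φ(1.004) = 0.842.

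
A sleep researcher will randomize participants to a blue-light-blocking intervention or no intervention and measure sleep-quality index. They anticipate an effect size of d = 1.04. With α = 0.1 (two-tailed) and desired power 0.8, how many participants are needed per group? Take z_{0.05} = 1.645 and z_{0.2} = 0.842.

n = 12 per group

For two independent groups with equal n: n = 2·((z_{α/2} + z_β) / d)².
z_{α/2} + z_β = 1.645 + 0.842 = 2.487.
n = 2 × (2.487 / 1.04)² = 2 × 2.391² = 2 × 5.72 = 11.4.
Round up to the next whole participant.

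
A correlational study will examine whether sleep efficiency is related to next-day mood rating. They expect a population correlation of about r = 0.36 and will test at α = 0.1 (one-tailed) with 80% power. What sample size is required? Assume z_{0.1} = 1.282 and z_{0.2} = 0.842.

Fisher's z: C = ½·ln((1+r)/(1−r)) = ½·ln(2.1250) = 0.3769.
n = ((z_{α} + z_β)/C)² + 3.
(1.282 + 0.842) / 0.3769 = 2.124 / 0.3769 = 5.635.
n = 5.635² + 3 = 31.76 + 3 = 34.8.
Round up.

n = 35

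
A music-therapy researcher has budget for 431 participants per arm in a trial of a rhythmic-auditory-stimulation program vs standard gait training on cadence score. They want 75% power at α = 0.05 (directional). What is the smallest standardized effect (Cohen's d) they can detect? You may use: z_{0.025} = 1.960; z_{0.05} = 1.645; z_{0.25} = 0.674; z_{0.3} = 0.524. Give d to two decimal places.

For two independent groups of n = 431 each: d_min = (z_{α} + z_β)·√(2/n).
z-sum = 1.645 + 0.674 = 2.319.
d_min = 2.319 × √(2/431) = 2.319 × 0.0681 = 0.158.

d_min ≈ 0.16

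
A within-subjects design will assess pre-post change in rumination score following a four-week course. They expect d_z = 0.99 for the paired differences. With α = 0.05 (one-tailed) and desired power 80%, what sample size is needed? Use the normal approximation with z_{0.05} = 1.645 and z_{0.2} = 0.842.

For a paired (one-sample on differences) test: n = ((z_{α} + z_β) / d)².
z_{α} + z_β = 1.645 + 0.842 = 2.487.
n = (2.487 / 0.99)² = 2.512² = 6.31.
Round up.

n = 7 pairs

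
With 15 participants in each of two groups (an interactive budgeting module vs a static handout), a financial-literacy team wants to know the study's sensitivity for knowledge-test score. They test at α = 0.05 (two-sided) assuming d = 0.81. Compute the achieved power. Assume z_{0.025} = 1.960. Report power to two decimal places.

For two equal groups, power = Φ(d·√(n/2) − z_{α/2}).
d·√(n/2) = 0.81 × √(15/2) = 0.81 × 2.739 = 2.218.
z_β = 2.218 − 1.960 = 0.258.
Power = Φ(0.258) = 0.602.

power ≈ 0.60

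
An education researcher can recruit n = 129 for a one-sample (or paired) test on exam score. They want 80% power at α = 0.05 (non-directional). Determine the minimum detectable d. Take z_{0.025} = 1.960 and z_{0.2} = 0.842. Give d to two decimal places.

d_min ≈ 0.25

For a single sample (or paired design) of n = 129: d_min = (z_{α/2} + z_β)/√n.
z-sum = 1.960 + 0.842 = 2.802.
d_min = 2.802 / √129 = 2.802 / 11.358 = 0.247.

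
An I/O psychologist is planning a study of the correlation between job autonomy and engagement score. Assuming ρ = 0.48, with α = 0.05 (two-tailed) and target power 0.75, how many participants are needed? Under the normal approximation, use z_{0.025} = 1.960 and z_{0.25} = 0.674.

n = 29

Fisher's z: C = ½·ln((1+r)/(1−r)) = ½·ln(2.8462) = 0.5230.
n = ((z_{α/2} + z_β)/C)² + 3.
(1.960 + 0.674) / 0.5230 = 2.634 / 0.5230 = 5.036.
n = 5.036² + 3 = 25.36 + 3 = 28.4.
Round up.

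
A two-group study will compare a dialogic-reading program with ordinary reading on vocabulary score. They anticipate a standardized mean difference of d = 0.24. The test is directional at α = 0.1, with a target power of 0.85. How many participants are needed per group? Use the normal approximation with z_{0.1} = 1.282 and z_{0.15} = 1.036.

For two independent groups with equal n: n = 2·((z_{α} + z_β) / d)².
z_{α} + z_β = 1.282 + 1.036 = 2.318.
n = 2 × (2.318 / 0.24)² = 2 × 9.658² = 2 × 93.28 = 186.6.
Round up to the next whole participant.

n = 187 per group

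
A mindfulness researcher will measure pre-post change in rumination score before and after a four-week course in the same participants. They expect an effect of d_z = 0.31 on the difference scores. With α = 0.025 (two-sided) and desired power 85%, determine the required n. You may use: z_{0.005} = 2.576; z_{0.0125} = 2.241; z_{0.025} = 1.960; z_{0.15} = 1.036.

For a paired (one-sample on differences) test: n = ((z_{α/2} + z_β) / d)².
z_{α/2} + z_β = 2.241 + 1.036 = 3.277.
n = (3.277 / 0.31)² = 10.571² = 111.75.
Round up.

n = 112 pairs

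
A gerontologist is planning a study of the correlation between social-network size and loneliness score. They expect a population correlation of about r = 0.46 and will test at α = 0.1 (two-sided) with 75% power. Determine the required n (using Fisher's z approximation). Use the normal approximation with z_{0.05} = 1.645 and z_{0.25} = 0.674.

n = 25

Fisher's z: C = ½·ln((1+r)/(1−r)) = ½·ln(2.7037) = 0.4973.
n = ((z_{α/2} + z_β)/C)² + 3.
(1.645 + 0.674) / 0.4973 = 2.319 / 0.4973 = 4.663.
n = 4.663² + 3 = 21.75 + 3 = 24.7.
Round up.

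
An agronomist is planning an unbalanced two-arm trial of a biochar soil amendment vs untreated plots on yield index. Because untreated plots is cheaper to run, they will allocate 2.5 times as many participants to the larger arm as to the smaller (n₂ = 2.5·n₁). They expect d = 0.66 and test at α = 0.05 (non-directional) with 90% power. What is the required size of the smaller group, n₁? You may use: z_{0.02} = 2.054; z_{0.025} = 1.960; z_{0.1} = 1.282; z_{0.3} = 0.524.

With allocation ratio k = n₂/n₁ = 2.5, Var(x̄₁−x̄₂) = σ²(1/n₁ + 1/(k·n₁)) = σ²·(k+1)/(k·n₁).
So n₁ = (1 + 1/k)·((z_{α/2} + z_β)/d)² = 1.400 × (3.242/0.66)².
n₁ = 1.400 × 24.13 = 33.8.
Round up: n₁ = 34, giving n₂ = 2.5 × 34 = 85.

n₁ = 34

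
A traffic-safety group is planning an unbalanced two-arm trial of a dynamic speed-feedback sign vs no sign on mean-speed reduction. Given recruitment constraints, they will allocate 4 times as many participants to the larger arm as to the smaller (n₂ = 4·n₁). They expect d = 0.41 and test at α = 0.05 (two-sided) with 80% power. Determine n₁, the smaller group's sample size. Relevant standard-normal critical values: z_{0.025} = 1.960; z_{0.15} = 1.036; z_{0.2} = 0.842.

n₁ = 59

With allocation ratio k = n₂/n₁ = 4, Var(x̄₁−x̄₂) = σ²(1/n₁ + 1/(k·n₁)) = σ²·(k+1)/(k·n₁).
So n₁ = (1 + 1/k)·((z_{α/2} + z_β)/d)² = 1.250 × (2.802/0.41)².
n₁ = 1.250 × 46.71 = 58.4.
Round up: n₁ = 59, giving n₂ = 4 × 59 = 236.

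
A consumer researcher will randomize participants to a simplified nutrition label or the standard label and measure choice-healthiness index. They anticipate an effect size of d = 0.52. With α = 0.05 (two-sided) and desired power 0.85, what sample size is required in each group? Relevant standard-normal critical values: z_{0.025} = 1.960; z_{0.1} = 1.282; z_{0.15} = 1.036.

For two independent groups with equal n: n = 2·((z_{α/2} + z_β) / d)².
z_{α/2} + z_β = 1.960 + 1.036 = 2.996.
n = 2 × (2.996 / 0.52)² = 2 × 5.762² = 2 × 33.20 = 66.4.
Round up to the next whole participant.

n = 67 per group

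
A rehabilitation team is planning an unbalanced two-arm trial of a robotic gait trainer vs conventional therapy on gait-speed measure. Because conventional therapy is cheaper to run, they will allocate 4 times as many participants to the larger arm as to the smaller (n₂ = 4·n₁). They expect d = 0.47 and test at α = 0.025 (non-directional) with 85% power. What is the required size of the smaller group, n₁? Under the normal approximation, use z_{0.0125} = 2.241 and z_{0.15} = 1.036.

With allocation ratio k = n₂/n₁ = 4, Var(x̄₁−x̄₂) = σ²(1/n₁ + 1/(k·n₁)) = σ²·(k+1)/(k·n₁).
So n₁ = (1 + 1/k)·((z_{α/2} + z_β)/d)² = 1.250 × (3.277/0.47)².
n₁ = 1.250 × 48.61 = 60.8.
Round up: n₁ = 61, giving n₂ = 4 × 61 = 244.

n₁ = 61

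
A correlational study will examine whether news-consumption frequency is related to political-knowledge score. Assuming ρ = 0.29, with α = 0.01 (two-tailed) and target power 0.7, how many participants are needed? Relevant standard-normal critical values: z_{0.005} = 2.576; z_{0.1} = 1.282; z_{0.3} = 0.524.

n = 111

Fisher's z: C = ½·ln((1+r)/(1−r)) = ½·ln(1.8169) = 0.2986.
n = ((z_{α/2} + z_β)/C)² + 3.
(2.576 + 0.524) / 0.2986 = 3.100 / 0.2986 = 10.382.
n = 10.382² + 3 = 107.78 + 3 = 110.8.
Round up.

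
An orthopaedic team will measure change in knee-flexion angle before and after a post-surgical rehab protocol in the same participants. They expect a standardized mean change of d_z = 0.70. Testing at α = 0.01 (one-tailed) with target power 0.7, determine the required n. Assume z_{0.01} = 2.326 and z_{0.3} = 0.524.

n = 17 pairs

For a paired (one-sample on differences) test: n = ((z_{α} + z_β) / d)².
z_{α} + z_β = 2.326 + 0.524 = 2.850.
n = (2.850 / 0.70)² = 4.071² = 16.58.
Round up.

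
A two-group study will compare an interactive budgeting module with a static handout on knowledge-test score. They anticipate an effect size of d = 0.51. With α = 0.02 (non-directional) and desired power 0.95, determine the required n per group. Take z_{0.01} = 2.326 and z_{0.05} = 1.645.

n = 122 per group

For two independent groups with equal n: n = 2·((z_{α/2} + z_β) / d)².
z_{α/2} + z_β = 2.326 + 1.645 = 3.971.
n = 2 × (3.971 / 0.51)² = 2 × 7.786² = 2 × 60.63 = 121.3.
Round up to the next whole participant.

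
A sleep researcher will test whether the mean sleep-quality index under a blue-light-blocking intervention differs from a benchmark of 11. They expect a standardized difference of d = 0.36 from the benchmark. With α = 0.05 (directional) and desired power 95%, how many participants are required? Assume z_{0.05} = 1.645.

n = 84

For a one-sample test: n = ((z_{α} + z_β) / d)².
z_{α} + z_β = 1.645 + 1.645 = 3.290.
n = (3.290 / 0.36)² = 9.139² = 83.52.
Round up.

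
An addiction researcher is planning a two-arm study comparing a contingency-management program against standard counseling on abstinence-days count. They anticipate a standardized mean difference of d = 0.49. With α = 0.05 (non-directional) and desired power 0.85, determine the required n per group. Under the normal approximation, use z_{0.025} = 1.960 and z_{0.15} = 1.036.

For two independent groups with equal n: n = 2·((z_{α/2} + z_β) / d)².
z_{α/2} + z_β = 1.960 + 1.036 = 2.996.
n = 2 × (2.996 / 0.49)² = 2 × 6.114² = 2 × 37.38 = 74.8.
Round up to the next whole participant.

n = 75 per group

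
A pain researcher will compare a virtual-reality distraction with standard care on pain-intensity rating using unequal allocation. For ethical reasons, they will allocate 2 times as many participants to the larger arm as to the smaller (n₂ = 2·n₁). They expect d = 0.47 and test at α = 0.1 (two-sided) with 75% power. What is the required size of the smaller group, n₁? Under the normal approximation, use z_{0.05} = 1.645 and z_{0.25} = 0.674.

With allocation ratio k = n₂/n₁ = 2, Var(x̄₁−x̄₂) = σ²(1/n₁ + 1/(k·n₁)) = σ²·(k+1)/(k·n₁).
So n₁ = (1 + 1/k)·((z_{α/2} + z_β)/d)² = 1.500 × (2.319/0.47)².
n₁ = 1.500 × 24.34 = 36.5.
Round up: n₁ = 37, giving n₂ = 2 × 37 = 74.

n₁ = 37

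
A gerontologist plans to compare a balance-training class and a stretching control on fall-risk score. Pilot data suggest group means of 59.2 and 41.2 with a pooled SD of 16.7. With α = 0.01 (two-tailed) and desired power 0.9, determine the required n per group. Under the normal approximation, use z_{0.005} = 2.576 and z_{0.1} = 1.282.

Cohen's d = |M₁ − M₂| / SD_pooled = |59.2 − 41.2| / 16.7 = 18.0 / 16.7 = 1.078.
For two independent groups with equal n: n = 2·((z_{α/2} + z_β) / d)².
z_{α/2} + z_β = 2.576 + 1.282 = 3.858.
n = 2 × (3.858 / 1.078)² = 2 × 3.579² = 2 × 12.81 = 25.6.
Round up to the next whole participant.

n = 26 per group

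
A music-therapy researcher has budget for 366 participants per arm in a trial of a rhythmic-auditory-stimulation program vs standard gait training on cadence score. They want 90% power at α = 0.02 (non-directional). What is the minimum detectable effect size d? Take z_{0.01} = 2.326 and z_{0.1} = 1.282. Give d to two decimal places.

For two independent groups of n = 366 each: d_min = (z_{α/2} + z_β)·√(2/n).
z-sum = 2.326 + 1.282 = 3.608.
d_min = 3.608 × √(2/366) = 3.608 × 0.0739 = 0.267.

d_min ≈ 0.27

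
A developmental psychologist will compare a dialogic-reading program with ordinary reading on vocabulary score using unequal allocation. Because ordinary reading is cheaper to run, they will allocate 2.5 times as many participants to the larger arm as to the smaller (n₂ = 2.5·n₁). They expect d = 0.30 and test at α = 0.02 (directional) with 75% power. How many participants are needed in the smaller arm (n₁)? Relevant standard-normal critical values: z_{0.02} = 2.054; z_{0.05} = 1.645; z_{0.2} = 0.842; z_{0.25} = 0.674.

n₁ = 116

With allocation ratio k = n₂/n₁ = 2.5, Var(x̄₁−x̄₂) = σ²(1/n₁ + 1/(k·n₁)) = σ²·(k+1)/(k·n₁).
So n₁ = (1 + 1/k)·((z_{α} + z_β)/d)² = 1.400 × (2.728/0.30)².
n₁ = 1.400 × 82.69 = 115.8.
Round up: n₁ = 116, giving n₂ = 2.5 × 116 = 290.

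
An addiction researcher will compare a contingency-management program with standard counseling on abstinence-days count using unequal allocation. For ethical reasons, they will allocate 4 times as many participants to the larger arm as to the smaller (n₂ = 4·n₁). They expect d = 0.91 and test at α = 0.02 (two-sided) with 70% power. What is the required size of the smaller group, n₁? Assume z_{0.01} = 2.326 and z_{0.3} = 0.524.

n₁ = 13

With allocation ratio k = n₂/n₁ = 4, Var(x̄₁−x̄₂) = σ²(1/n₁ + 1/(k·n₁)) = σ²·(k+1)/(k·n₁).
So n₁ = (1 + 1/k)·((z_{α/2} + z_β)/d)² = 1.250 × (2.850/0.91)².
n₁ = 1.250 × 9.81 = 12.3.
Round up: n₁ = 13, giving n₂ = 4 × 13 = 52.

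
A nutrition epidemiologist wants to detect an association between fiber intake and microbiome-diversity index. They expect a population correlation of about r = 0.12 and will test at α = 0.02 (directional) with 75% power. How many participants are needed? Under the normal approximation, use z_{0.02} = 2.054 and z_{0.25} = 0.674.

n = 515

Fisher's z: C = ½·ln((1+r)/(1−r)) = ½·ln(1.2727) = 0.1206.
n = ((z_{α} + z_β)/C)² + 3.
(2.054 + 0.674) / 0.1206 = 2.728 / 0.1206 = 22.620.
n = 22.620² + 3 = 511.67 + 3 = 514.7.
Round up.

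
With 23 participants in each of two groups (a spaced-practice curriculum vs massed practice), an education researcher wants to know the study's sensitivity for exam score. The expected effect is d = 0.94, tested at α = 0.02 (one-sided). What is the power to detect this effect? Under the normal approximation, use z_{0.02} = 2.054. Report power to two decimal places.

For two equal groups, power = Φ(d·√(n/2) − z_{α}).
d·√(n/2) = 0.94 × √(23/2) = 0.94 × 3.391 = 3.188.
z_β = 3.188 − 2.054 = 1.134.
Power = Φ(1.134) = 0.872.

power ≈ 0.87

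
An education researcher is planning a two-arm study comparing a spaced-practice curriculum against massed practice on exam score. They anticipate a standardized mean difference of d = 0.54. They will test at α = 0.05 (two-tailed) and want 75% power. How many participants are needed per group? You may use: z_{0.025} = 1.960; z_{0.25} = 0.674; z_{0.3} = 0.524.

n = 48 per group

For two independent groups with equal n: n = 2·((z_{α/2} + z_β) / d)².
z_{α/2} + z_β = 1.960 + 0.674 = 2.634.
n = 2 × (2.634 / 0.54)² = 2 × 4.878² = 2 × 23.79 = 47.6.
Round up to the next whole participant.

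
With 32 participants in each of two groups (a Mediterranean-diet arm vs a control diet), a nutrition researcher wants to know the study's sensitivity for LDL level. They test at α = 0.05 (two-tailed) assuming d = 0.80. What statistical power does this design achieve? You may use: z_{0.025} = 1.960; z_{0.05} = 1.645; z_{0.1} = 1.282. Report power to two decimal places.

For two equal groups, power = Φ(d·√(n/2) − z_{α/2}).
d·√(n/2) = 0.80 × √(32/2) = 0.80 × 4.000 = 3.200.
z_β = 3.200 − 1.960 = 1.240.
Power = Φ(1.240) = 0.893.

power ≈ 0.89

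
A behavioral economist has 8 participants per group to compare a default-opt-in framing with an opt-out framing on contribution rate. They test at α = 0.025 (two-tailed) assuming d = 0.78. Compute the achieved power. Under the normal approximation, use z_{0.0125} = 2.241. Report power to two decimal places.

For two equal groups, power = Φ(d·√(n/2) − z_{α/2}).
d·√(n/2) = 0.78 × √(8/2) = 0.78 × 2.000 = 1.560.
z_β = 1.560 − 2.241 = -0.681.
Power = Φ(-0.681) = 0.248.

power ≈ 0.25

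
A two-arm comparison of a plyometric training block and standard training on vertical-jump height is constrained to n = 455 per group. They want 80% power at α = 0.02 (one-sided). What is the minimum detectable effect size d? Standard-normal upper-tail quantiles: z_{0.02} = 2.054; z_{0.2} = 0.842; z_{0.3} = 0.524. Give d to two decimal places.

d_min ≈ 0.19

For two independent groups of n = 455 each: d_min = (z_{α} + z_β)·√(2/n).
z-sum = 2.054 + 0.842 = 2.896.
d_min = 2.896 × √(2/455) = 2.896 × 0.0663 = 0.192.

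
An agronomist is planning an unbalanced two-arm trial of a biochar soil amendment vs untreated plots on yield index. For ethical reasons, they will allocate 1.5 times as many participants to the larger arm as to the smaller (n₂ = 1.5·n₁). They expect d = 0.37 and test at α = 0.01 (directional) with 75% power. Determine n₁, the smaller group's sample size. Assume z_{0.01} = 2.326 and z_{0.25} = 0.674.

With allocation ratio k = n₂/n₁ = 1.5, Var(x̄₁−x̄₂) = σ²(1/n₁ + 1/(k·n₁)) = σ²·(k+1)/(k·n₁).
So n₁ = (1 + 1/k)·((z_{α} + z_β)/d)² = 1.667 × (3.000/0.37)².
n₁ = 1.667 × 65.74 = 109.6.
Round up: n₁ = 110, giving n₂ = 1.5 × 110 = 165.

n₁ = 110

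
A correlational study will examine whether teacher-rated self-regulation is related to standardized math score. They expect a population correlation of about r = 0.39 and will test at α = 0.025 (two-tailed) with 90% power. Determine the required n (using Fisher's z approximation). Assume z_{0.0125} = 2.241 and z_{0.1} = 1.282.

Fisher's z: C = ½·ln((1+r)/(1−r)) = ½·ln(2.2787) = 0.4118.
n = ((z_{α/2} + z_β)/C)² + 3.
(2.241 + 1.282) / 0.4118 = 3.523 / 0.4118 = 8.555.
n = 8.555² + 3 = 73.19 + 3 = 76.2.
Round up.

n = 77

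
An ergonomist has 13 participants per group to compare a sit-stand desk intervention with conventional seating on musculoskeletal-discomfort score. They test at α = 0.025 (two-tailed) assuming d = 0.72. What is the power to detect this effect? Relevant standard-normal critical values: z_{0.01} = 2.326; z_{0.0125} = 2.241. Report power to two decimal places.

For two equal groups, power = Φ(d·√(n/2) − z_{α/2}).
d·√(n/2) = 0.72 × √(13/2) = 0.72 × 2.550 = 1.836.
z_β = 1.836 − 2.241 = -0.405.
Power = Φ(-0.405) = 0.343.

power ≈ 0.34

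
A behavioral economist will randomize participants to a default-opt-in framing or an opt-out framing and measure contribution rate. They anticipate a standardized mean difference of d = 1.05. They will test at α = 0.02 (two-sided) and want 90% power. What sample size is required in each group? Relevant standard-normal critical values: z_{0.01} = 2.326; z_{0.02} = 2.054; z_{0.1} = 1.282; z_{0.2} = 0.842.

For two independent groups with equal n: n = 2·((z_{α/2} + z_β) / d)².
z_{α/2} + z_β = 2.326 + 1.282 = 3.608.
n = 2 × (3.608 / 1.05)² = 2 × 3.436² = 2 × 11.81 = 23.6.
Round up to the next whole participant.

n = 24 per group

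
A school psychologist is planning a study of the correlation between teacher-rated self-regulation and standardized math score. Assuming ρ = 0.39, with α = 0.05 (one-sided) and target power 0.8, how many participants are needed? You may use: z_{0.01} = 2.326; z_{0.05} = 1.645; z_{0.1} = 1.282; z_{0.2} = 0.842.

n = 40

Fisher's z: C = ½·ln((1+r)/(1−r)) = ½·ln(2.2787) = 0.4118.
n = ((z_{α} + z_β)/C)² + 3.
(1.645 + 0.842) / 0.4118 = 2.487 / 0.4118 = 6.039.
n = 6.039² + 3 = 36.47 + 3 = 39.5.
Round up.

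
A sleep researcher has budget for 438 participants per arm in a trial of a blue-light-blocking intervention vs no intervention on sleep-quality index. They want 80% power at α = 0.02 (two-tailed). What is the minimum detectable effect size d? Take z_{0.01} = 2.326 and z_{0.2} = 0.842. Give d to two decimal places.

For two independent groups of n = 438 each: d_min = (z_{α/2} + z_β)·√(2/n).
z-sum = 2.326 + 0.842 = 3.168.
d_min = 3.168 × √(2/438) = 3.168 × 0.0676 = 0.214.

d_min ≈ 0.21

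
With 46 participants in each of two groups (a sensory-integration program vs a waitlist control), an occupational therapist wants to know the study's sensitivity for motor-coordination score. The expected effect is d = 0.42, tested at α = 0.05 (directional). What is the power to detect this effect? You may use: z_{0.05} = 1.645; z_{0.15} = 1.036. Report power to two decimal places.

For two equal groups, power = Φ(d·√(n/2) − z_{α}).
d·√(n/2) = 0.42 × √(46/2) = 0.42 × 4.796 = 2.014.
z_β = 2.014 − 1.645 = 0.369.
Power = Φ(0.369) = 0.644.

power ≈ 0.64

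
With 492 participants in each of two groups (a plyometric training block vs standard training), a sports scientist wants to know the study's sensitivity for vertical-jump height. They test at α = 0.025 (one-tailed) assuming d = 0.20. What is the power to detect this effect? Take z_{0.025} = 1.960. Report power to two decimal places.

power ≈ 0.88

For two equal groups, power = Φ(d·√(n/2) − z_{α}).
d·√(n/2) = 0.20 × √(492/2) = 0.20 × 15.684 = 3.137.
z_β = 3.137 − 1.960 = 1.177.
Power = Φ(1.177) = 0.880.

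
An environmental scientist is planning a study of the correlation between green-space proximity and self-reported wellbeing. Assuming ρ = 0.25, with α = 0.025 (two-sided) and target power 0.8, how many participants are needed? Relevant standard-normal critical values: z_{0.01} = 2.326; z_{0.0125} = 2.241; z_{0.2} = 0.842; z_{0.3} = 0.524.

Fisher's z: C = ½·ln((1+r)/(1−r)) = ½·ln(1.6667) = 0.2554.
n = ((z_{α/2} + z_β)/C)² + 3.
(2.241 + 0.842) / 0.2554 = 3.083 / 0.2554 = 12.071.
n = 12.071² + 3 = 145.72 + 3 = 148.7.
Round up.

n = 149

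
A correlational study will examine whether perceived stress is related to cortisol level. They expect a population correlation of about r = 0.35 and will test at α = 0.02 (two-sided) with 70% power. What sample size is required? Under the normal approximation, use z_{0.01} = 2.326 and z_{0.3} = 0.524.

n = 64

Fisher's z: C = ½·ln((1+r)/(1−r)) = ½·ln(2.0769) = 0.3654.
n = ((z_{α/2} + z_β)/C)² + 3.
(2.326 + 0.524) / 0.3654 = 2.850 / 0.3654 = 7.800.
n = 7.800² + 3 = 60.83 + 3 = 63.8.
Round up.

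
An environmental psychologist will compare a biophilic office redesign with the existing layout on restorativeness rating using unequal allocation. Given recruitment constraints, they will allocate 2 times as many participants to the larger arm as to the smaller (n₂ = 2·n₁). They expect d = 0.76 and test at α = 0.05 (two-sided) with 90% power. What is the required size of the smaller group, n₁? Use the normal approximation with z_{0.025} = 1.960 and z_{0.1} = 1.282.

With allocation ratio k = n₂/n₁ = 2, Var(x̄₁−x̄₂) = σ²(1/n₁ + 1/(k·n₁)) = σ²·(k+1)/(k·n₁).
So n₁ = (1 + 1/k)·((z_{α/2} + z_β)/d)² = 1.500 × (3.242/0.76)².
n₁ = 1.500 × 18.20 = 27.3.
Round up: n₁ = 28, giving n₂ = 2 × 28 = 56.

n₁ = 28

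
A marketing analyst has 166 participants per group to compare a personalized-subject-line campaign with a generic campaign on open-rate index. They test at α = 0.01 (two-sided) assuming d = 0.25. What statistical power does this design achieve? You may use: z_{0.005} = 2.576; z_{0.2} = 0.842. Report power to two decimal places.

For two equal groups, power = Φ(d·√(n/2) − z_{α/2}).
d·√(n/2) = 0.25 × √(166/2) = 0.25 × 9.110 = 2.278.
z_β = 2.278 − 2.576 = -0.298.
Power = Φ(-0.298) = 0.383.

power ≈ 0.38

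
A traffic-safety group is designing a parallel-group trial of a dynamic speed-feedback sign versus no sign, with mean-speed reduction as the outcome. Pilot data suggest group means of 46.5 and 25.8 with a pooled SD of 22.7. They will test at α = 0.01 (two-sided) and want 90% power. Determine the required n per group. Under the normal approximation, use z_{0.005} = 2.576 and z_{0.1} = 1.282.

n = 36 per group

Cohen's d = |M₁ − M₂| / SD_pooled = |46.5 − 25.8| / 22.7 = 20.7 / 22.7 = 0.912.
For two independent groups with equal n: n = 2·((z_{α/2} + z_β) / d)².
z_{α/2} + z_β = 2.576 + 1.282 = 3.858.
n = 2 × (3.858 / 0.912)² = 2 × 4.230² = 2 × 17.90 = 35.8.
Round up to the next whole participant.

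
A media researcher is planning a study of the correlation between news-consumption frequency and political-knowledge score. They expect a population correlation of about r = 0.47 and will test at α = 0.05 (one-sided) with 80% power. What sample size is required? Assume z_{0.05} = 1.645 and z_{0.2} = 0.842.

Fisher's z: C = ½·ln((1+r)/(1−r)) = ½·ln(2.7736) = 0.5101.
n = ((z_{α} + z_β)/C)² + 3.
(1.645 + 0.842) / 0.5101 = 2.487 / 0.5101 = 4.876.
n = 4.876² + 3 = 23.77 + 3 = 26.8.
Round up.

n = 27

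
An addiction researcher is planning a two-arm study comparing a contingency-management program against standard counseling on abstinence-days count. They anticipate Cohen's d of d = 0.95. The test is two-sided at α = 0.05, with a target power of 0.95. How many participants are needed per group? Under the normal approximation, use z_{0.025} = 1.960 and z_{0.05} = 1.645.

n = 29 per group

For two independent groups with equal n: n = 2·((z_{α/2} + z_β) / d)².
z_{α/2} + z_β = 1.960 + 1.645 = 3.605.
n = 2 × (3.605 / 0.95)² = 2 × 3.795² = 2 × 14.40 = 28.8.
Round up to the next whole participant.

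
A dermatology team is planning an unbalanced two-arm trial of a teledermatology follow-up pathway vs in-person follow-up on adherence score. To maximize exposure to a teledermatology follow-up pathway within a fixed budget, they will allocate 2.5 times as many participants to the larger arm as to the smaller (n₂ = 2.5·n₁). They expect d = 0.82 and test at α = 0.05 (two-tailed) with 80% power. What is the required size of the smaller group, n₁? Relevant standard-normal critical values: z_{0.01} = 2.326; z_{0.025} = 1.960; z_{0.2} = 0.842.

n₁ = 17

With allocation ratio k = n₂/n₁ = 2.5, Var(x̄₁−x̄₂) = σ²(1/n₁ + 1/(k·n₁)) = σ²·(k+1)/(k·n₁).
So n₁ = (1 + 1/k)·((z_{α/2} + z_β)/d)² = 1.400 × (2.802/0.82)².
n₁ = 1.400 × 11.68 = 16.3.
Round up: n₁ = 17, giving n₂ = ⌈2.5 × 17⌉ = ⌈42.5⌉ = 43.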